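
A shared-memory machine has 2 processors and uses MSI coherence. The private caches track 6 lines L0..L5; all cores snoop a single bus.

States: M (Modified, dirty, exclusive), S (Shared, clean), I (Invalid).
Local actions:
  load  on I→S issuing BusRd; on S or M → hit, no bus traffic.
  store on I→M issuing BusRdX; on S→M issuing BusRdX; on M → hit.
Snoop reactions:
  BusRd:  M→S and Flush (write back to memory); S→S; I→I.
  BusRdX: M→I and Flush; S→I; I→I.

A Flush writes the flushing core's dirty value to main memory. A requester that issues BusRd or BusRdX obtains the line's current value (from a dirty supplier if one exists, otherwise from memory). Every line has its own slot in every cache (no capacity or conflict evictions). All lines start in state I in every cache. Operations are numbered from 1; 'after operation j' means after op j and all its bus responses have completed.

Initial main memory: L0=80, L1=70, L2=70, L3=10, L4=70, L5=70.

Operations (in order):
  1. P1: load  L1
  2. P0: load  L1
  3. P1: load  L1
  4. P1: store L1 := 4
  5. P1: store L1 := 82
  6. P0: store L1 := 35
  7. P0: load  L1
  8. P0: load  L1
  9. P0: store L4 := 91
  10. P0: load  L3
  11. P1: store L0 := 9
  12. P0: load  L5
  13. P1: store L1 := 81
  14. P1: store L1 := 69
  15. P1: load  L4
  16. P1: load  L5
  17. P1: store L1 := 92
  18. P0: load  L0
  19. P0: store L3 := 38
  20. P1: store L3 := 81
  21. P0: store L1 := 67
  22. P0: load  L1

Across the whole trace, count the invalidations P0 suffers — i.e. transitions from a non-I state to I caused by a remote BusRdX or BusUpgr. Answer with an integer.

[1] P1: load  L1 | P0:I, P1:S(70) | bus: BusRd
[2] P0: load  L1 | P0:S(70), P1:S(70) | bus: BusRd
[3] P1: load  L1 | P0:S(70), P1:S(70) | bus: none
[4] P1: store L1 := 4 | P0:I, P1:M(4) | bus: BusRdX
[5] P1: store L1 := 82 | P0:I, P1:M(82) | bus: none
[6] P0: store L1 := 35 | P0:M(35), P1:I | bus: BusRdX,Flush
[7] P0: load  L1 | P0:M(35), P1:I | bus: none
[8] P0: load  L1 | P0:M(35), P1:I | bus: none
[9] P0: store L4 := 91 | P0:M(91), P1:I | bus: BusRdX
[10] P0: load  L3 | P0:S(10), P1:I | bus: BusRd
[11] P1: store L0 := 9 | P0:I, P1:M(9) | bus: BusRdX
[12] P0: load  L5 | P0:S(70), P1:I | bus: BusRd
[13] P1: store L1 := 81 | P0:I, P1:M(81) | bus: BusRdX,Flush
[14] P1: store L1 := 69 | P0:I, P1:M(69) | bus: none
[15] P1: load  L4 | P0:S(91), P1:S(91) | bus: BusRd,Flush
[16] P1: load  L5 | P0:S(70), P1:S(70) | bus: BusRd
[17] P1: store L1 := 92 | P0:I, P1:M(92) | bus: none
[18] P0: load  L0 | P0:S(9), P1:S(9) | bus: BusRd,Flush
[19] P0: store L3 := 38 | P0:M(38), P1:I | bus: BusRdX
[20] P1: store L3 := 81 | P0:I, P1:M(81) | bus: BusRdX,Flush
[21] P0: store L1 := 67 | P0:M(67), P1:I | bus: BusRdX,Flush
[22] P0: load  L1 | P0:M(67), P1:I | bus: none

invalidations = 3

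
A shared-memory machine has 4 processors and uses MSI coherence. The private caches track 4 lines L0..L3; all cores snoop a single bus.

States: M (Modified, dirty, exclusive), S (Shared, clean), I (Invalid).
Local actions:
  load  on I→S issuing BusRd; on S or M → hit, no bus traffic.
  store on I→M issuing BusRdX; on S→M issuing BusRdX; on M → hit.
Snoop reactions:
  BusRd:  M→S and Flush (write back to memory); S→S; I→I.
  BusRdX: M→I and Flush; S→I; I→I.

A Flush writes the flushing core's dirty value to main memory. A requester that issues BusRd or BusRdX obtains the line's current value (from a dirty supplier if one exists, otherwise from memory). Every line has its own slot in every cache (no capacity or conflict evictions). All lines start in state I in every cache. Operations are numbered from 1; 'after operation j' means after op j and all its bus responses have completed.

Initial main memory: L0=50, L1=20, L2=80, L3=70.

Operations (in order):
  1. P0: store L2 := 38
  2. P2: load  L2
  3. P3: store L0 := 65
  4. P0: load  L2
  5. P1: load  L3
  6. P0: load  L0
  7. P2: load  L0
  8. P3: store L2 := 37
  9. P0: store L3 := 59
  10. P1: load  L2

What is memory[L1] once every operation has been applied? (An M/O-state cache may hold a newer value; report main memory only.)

memory[L1] = 20

[1] P0: store L2 := 38 | P0:M(38), P1:I, P2:I, P3:I | bus: BusRdX
[2] P2: load  L2 | P0:S(38), P1:I, P2:S(38), P3:I | bus: BusRd,Flush
[3] P3: store L0 := 65 | P0:I, P1:I, P2:I, P3:M(65) | bus: BusRdX
[4] P0: load  L2 | P0:S(38), P1:I, P2:S(38), P3:I | bus: none
[5] P1: load  L3 | P0:I, P1:S(70), P2:I, P3:I | bus: BusRd
[6] P0: load  L0 | P0:S(65), P1:I, P2:I, P3:S(65) | bus: BusRd,Flush
[7] P2: load  L0 | P0:S(65), P1:I, P2:S(65), P3:S(65) | bus: BusRd
[8] P3: store L2 := 37 | P0:I, P1:I, P2:I, P3:M(37) | bus: BusRdX
[9] P0: store L3 := 59 | P0:M(59), P1:I, P2:I, P3:I | bus: BusRdX
[10] P1: load  L2 | P0:I, P1:S(37), P2:I, P3:S(37) | bus: BusRd,Flush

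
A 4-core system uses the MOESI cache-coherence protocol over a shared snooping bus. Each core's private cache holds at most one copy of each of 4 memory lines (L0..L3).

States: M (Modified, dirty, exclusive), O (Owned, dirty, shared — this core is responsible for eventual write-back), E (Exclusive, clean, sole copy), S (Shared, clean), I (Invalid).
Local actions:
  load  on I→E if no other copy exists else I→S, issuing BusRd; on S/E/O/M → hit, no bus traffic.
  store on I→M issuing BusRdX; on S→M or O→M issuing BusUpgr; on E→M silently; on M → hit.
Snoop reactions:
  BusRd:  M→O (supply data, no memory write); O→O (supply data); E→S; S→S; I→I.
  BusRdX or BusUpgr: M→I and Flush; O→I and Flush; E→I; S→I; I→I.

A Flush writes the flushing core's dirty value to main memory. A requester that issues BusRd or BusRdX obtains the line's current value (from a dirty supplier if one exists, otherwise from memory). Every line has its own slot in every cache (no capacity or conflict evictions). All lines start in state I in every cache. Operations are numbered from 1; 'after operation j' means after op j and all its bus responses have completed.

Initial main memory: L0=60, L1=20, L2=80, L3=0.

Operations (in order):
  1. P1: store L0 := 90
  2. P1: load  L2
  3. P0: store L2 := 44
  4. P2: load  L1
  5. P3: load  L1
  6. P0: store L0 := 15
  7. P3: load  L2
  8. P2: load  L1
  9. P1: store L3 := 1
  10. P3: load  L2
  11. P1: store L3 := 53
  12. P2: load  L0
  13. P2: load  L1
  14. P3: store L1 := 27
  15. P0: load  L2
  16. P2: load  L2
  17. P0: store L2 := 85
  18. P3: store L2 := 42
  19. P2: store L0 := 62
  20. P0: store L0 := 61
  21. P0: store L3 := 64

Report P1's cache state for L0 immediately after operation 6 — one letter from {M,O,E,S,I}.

state = I

[1] P1: store L0 := 90 | P0:I, P1:M(90), P2:I, P3:I | bus: BusRdX
[2] P1: load  L2 | P0:I, P1:E(80), P2:I, P3:I | bus: BusRd
[3] P0: store L2 := 44 | P0:M(44), P1:I, P2:I, P3:I | bus: BusRdX
[4] P2: load  L1 | P0:I, P1:I, P2:E(20), P3:I | bus: BusRd
[5] P3: load  L1 | P0:I, P1:I, P2:S(20), P3:S(20) | bus: BusRd
[6] P0: store L0 := 15 | P0:M(15), P1:I, P2:I, P3:I | bus: BusRdX,Flush
[7] P3: load  L2 | P0:O(44), P1:I, P2:I, P3:S(44) | bus: BusRd
[8] P2: load  L1 | P0:I, P1:I, P2:S(20), P3:S(20) | bus: none
[9] P1: store L3 := 1 | P0:I, P1:M(1), P2:I, P3:I | bus: BusRdX
[10] P3: load  L2 | P0:O(44), P1:I, P2:I, P3:S(44) | bus: none
[11] P1: store L3 := 53 | P0:I, P1:M(53), P2:I, P3:I | bus: none
[12] P2: load  L0 | P0:O(15), P1:I, P2:S(15), P3:I | bus: BusRd
[13] P2: load  L1 | P0:I, P1:I, P2:S(20), P3:S(20) | bus: none
[14] P3: store L1 := 27 | P0:I, P1:I, P2:I, P3:M(27) | bus: BusUpgr
[15] P0: load  L2 | P0:O(44), P1:I, P2:I, P3:S(44) | bus: none
[16] P2: load  L2 | P0:O(44), P1:I, P2:S(44), P3:S(44) | bus: BusRd
[17] P0: store L2 := 85 | P0:M(85), P1:I, P2:I, P3:I | bus: BusUpgr
[18] P3: store L2 := 42 | P0:I, P1:I, P2:I, P3:M(42) | bus: BusRdX,Flush
[19] P2: store L0 := 62 | P0:I, P1:I, P2:M(62), P3:I | bus: BusUpgr,Flush
[20] P0: store L0 := 61 | P0:M(61), P1:I, P2:I, P3:I | bus: BusRdX,Flush
[21] P0: store L3 := 64 | P0:M(64), P1:I, P2:I, P3:I | bus: BusRdX,Flush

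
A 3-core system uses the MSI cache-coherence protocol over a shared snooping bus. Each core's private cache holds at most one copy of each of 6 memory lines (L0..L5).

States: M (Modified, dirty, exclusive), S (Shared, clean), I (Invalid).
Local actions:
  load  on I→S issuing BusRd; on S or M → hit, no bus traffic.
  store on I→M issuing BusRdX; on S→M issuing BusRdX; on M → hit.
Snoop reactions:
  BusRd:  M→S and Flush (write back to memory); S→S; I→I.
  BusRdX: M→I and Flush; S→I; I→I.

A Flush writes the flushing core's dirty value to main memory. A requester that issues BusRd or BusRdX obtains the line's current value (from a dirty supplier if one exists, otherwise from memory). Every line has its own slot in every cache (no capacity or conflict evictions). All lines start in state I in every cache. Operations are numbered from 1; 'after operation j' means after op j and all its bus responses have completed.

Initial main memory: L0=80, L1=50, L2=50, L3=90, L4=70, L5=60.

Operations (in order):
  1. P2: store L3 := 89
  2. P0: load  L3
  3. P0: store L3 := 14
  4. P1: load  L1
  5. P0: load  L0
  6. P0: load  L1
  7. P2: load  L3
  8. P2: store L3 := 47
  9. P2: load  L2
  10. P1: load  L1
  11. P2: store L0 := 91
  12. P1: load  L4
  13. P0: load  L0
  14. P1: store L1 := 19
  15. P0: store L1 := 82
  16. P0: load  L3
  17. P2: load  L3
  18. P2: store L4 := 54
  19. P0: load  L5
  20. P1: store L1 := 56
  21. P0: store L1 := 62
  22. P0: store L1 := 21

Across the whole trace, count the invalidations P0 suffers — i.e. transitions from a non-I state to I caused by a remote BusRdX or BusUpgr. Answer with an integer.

  op1 P2: store L3 := 89 → I/I/M on L3; bus BusRdX; mem=90
  op2 P0: load  L3 → S/I/S on L3; bus BusRd Flush; mem=89
  op3 P0: store L3 := 14 → M/I/I on L3; bus BusRdX; mem=89
  op4 P1: load  L1 → I/S/I on L1; bus BusRd; mem=50
  op5 P0: load  L0 → S/I/I on L0; bus BusRd; mem=80
  op6 P0: load  L1 → S/S/I on L1; bus BusRd; mem=50
  op7 P2: load  L3 → S/I/S on L3; bus BusRd Flush; mem=14
  op8 P2: store L3 := 47 → I/I/M on L3; bus BusRdX; mem=14
  op9 P2: load  L2 → I/I/S on L2; bus BusRd; mem=50
  op10 P1: load  L1 → S/S/I on L1; bus (none); mem=50
  op11 P2: store L0 := 91 → I/I/M on L0; bus BusRdX; mem=80
  op12 P1: load  L4 → I/S/I on L4; bus BusRd; mem=70
  op13 P0: load  L0 → S/I/S on L0; bus BusRd Flush; mem=91
  op14 P1: store L1 := 19 → I/M/I on L1; bus BusRdX; mem=50
  op15 P0: store L1 := 82 → M/I/I on L1; bus BusRdX Flush; mem=19
  op16 P0: load  L3 → S/I/S on L3; bus BusRd Flush; mem=47
  op17 P2: load  L3 → S/I/S on L3; bus (none); mem=47
  op18 P2: store L4 := 54 → I/I/M on L4; bus BusRdX; mem=70
  op19 P0: load  L5 → S/I/I on L5; bus BusRd; mem=60
  op20 P1: store L1 := 56 → I/M/I on L1; bus BusRdX Flush; mem=82
  op21 P0: store L1 := 62 → M/I/I on L1; bus BusRdX Flush; mem=56
  op22 P0: store L1 := 21 → M/I/I on L1; bus (none); mem=56

invalidations = 4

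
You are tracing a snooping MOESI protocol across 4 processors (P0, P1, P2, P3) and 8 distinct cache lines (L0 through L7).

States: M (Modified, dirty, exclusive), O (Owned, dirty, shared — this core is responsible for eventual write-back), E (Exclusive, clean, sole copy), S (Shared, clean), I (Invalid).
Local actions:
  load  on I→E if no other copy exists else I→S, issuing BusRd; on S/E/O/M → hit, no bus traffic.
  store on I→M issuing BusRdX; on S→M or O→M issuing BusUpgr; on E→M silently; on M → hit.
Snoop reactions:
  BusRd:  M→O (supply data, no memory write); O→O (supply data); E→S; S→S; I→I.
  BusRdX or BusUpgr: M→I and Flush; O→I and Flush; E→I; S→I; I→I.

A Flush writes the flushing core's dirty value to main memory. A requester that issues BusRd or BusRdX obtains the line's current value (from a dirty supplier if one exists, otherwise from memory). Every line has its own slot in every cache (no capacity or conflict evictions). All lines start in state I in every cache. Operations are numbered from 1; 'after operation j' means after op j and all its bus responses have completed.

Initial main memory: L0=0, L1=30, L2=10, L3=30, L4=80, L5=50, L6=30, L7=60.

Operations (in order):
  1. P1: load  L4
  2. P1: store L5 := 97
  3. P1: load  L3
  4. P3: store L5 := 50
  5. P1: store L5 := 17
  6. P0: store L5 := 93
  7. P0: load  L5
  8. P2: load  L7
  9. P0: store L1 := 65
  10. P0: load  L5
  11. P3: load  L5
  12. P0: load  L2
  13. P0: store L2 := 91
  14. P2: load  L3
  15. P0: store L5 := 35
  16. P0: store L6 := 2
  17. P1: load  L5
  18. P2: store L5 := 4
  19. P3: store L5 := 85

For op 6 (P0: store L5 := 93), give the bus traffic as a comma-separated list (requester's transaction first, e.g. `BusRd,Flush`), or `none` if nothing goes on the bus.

[1] P1: load  L4 | P0:I, P1:E(80), P2:I, P3:I | bus: BusRd
[2] P1: store L5 := 97 | P0:I, P1:M(97), P2:I, P3:I | bus: BusRdX
[3] P1: load  L3 | P0:I, P1:E(30), P2:I, P3:I | bus: BusRd
[4] P3: store L5 := 50 | P0:I, P1:I, P2:I, P3:M(50) | bus: BusRdX,Flush
[5] P1: store L5 := 17 | P0:I, P1:M(17), P2:I, P3:I | bus: BusRdX,Flush
[6] P0: store L5 := 93 | P0:M(93), P1:I, P2:I, P3:I | bus: BusRdX,Flush
[7] P0: load  L5 | P0:M(93), P1:I, P2:I, P3:I | bus: none
[8] P2: load  L7 | P0:I, P1:I, P2:E(60), P3:I | bus: BusRd
[9] P0: store L1 := 65 | P0:M(65), P1:I, P2:I, P3:I | bus: BusRdX
[10] P0: load  L5 | P0:M(93), P1:I, P2:I, P3:I | bus: none
[11] P3: load  L5 | P0:O(93), P1:I, P2:I, P3:S(93) | bus: BusRd
[12] P0: load  L2 | P0:E(10), P1:I, P2:I, P3:I | bus: BusRd
[13] P0: store L2 := 91 | P0:M(91), P1:I, P2:I, P3:I | bus: none
[14] P2: load  L3 | P0:I, P1:S(30), P2:S(30), P3:I | bus: BusRd
[15] P0: store L5 := 35 | P0:M(35), P1:I, P2:I, P3:I | bus: BusUpgr
[16] P0: store L6 := 2 | P0:M(2), P1:I, P2:I, P3:I | bus: BusRdX
[17] P1: load  L5 | P0:O(35), P1:S(35), P2:I, P3:I | bus: BusRd
[18] P2: store L5 := 4 | P0:I, P1:I, P2:M(4), P3:I | bus: BusRdX,Flush
[19] P3: store L5 := 85 | P0:I, P1:I, P2:I, P3:M(85) | bus: BusRdX,Flush

bus = BusRdX,Flush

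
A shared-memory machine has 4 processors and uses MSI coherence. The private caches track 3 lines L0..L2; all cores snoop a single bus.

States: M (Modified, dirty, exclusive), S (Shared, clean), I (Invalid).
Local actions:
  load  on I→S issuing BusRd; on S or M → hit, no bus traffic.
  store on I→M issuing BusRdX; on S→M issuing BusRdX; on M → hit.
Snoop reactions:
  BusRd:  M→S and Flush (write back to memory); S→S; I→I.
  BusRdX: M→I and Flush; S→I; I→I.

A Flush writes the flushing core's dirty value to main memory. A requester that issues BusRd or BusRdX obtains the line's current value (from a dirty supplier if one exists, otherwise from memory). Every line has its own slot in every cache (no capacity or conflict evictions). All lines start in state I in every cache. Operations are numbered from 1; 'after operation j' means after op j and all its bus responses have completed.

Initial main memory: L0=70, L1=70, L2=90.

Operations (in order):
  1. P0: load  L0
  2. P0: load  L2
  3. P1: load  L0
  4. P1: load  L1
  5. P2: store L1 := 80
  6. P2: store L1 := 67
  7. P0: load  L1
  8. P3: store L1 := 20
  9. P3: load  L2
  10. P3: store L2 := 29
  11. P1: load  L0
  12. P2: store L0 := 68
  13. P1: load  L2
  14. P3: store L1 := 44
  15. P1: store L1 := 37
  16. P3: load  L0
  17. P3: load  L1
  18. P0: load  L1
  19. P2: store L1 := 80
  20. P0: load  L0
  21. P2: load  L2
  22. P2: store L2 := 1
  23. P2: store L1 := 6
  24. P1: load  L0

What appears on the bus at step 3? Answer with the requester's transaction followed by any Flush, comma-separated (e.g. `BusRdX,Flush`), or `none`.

[1] P0: load  L0 | P0:S(70), P1:I, P2:I, P3:I | bus: BusRd
[2] P0: load  L2 | P0:S(90), P1:I, P2:I, P3:I | bus: BusRd
[3] P1: load  L0 | P0:S(70), P1:S(70), P2:I, P3:I | bus: BusRd
[4] P1: load  L1 | P0:I, P1:S(70), P2:I, P3:I | bus: BusRd
[5] P2: store L1 := 80 | P0:I, P1:I, P2:M(80), P3:I | bus: BusRdX
[6] P2: store L1 := 67 | P0:I, P1:I, P2:M(67), P3:I | bus: none
[7] P0: load  L1 | P0:S(67), P1:I, P2:S(67), P3:I | bus: BusRd,Flush
[8] P3: store L1 := 20 | P0:I, P1:I, P2:I, P3:M(20) | bus: BusRdX
[9] P3: load  L2 | P0:S(90), P1:I, P2:I, P3:S(90) | bus: BusRd
[10] P3: store L2 := 29 | P0:I, P1:I, P2:I, P3:M(29) | bus: BusRdX
[11] P1: load  L0 | P0:S(70), P1:S(70), P2:I, P3:I | bus: none
[12] P2: store L0 := 68 | P0:I, P1:I, P2:M(68), P3:I | bus: BusRdX
[13] P1: load  L2 | P0:I, P1:S(29), P2:I, P3:S(29) | bus: BusRd,Flush
[14] P3: store L1 := 44 | P0:I, P1:I, P2:I, P3:M(44) | bus: none
[15] P1: store L1 := 37 | P0:I, P1:M(37), P2:I, P3:I | bus: BusRdX,Flush
[16] P3: load  L0 | P0:I, P1:I, P2:S(68), P3:S(68) | bus: BusRd,Flush
[17] P3: load  L1 | P0:I, P1:S(37), P2:I, P3:S(37) | bus: BusRd,Flush
[18] P0: load  L1 | P0:S(37), P1:S(37), P2:I, P3:S(37) | bus: BusRd
[19] P2: store L1 := 80 | P0:I, P1:I, P2:M(80), P3:I | bus: BusRdX
[20] P0: load  L0 | P0:S(68), P1:I, P2:S(68), P3:S(68) | bus: BusRd
[21] P2: load  L2 | P0:I, P1:S(29), P2:S(29), P3:S(29) | bus: BusRd
[22] P2: store L2 := 1 | P0:I, P1:I, P2:M(1), P3:I | bus: BusRdX
[23] P2: store L1 := 6 | P0:I, P1:I, P2:M(6), P3:I | bus: none
[24] P1: load  L0 | P0:S(68), P1:S(68), P2:S(68), P3:S(68) | bus: BusRd

bus = BusRd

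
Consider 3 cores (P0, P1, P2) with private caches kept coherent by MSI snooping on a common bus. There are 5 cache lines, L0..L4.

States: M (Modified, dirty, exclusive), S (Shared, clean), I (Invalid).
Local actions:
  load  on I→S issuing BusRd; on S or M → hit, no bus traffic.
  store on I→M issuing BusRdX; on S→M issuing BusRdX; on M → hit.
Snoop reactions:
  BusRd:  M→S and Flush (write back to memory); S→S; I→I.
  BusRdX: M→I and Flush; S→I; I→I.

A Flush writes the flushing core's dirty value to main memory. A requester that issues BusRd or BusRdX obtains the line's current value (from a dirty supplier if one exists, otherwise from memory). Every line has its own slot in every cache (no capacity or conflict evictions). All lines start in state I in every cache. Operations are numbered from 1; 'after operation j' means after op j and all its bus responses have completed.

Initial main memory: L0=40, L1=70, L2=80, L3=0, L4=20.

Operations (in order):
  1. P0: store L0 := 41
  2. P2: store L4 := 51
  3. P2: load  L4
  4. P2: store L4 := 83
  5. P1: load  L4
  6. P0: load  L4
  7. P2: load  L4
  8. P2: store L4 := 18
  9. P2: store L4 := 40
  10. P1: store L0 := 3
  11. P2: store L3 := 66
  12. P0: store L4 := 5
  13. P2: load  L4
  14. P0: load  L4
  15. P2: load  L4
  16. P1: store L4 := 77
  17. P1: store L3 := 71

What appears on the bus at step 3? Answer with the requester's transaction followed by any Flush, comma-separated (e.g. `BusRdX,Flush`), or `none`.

bus = none

  op1 P0: store L0 := 41 → M/I/I on L0; bus BusRdX; mem=40
  op2 P2: store L4 := 51 → I/I/M on L4; bus BusRdX; mem=20
  op3 P2: load  L4 → I/I/M on L4; bus (none); mem=20
  op4 P2: store L4 := 83 → I/I/M on L4; bus (none); mem=20
  op5 P1: load  L4 → I/S/S on L4; bus BusRd Flush; mem=83
  op6 P0: load  L4 → S/S/S on L4; bus BusRd; mem=83
  op7 P2: load  L4 → S/S/S on L4; bus (none); mem=83
  op8 P2: store L4 := 18 → I/I/M on L4; bus BusRdX; mem=83
  op9 P2: store L4 := 40 → I/I/M on L4; bus (none); mem=83
  op10 P1: store L0 := 3 → I/M/I on L0; bus BusRdX Flush; mem=41
  op11 P2: store L3 := 66 → I/I/M on L3; bus BusRdX; mem=0
  op12 P0: store L4 := 5 → M/I/I on L4; bus BusRdX Flush; mem=40
  op13 P2: load  L4 → S/I/S on L4; bus BusRd Flush; mem=5
  op14 P0: load  L4 → S/I/S on L4; bus (none); mem=5
  op15 P2: load  L4 → S/I/S on L4; bus (none); mem=5
  op16 P1: store L4 := 77 → I/M/I on L4; bus BusRdX; mem=5
  op17 P1: store L3 := 71 → I/M/I on L3; bus BusRdX Flush; mem=66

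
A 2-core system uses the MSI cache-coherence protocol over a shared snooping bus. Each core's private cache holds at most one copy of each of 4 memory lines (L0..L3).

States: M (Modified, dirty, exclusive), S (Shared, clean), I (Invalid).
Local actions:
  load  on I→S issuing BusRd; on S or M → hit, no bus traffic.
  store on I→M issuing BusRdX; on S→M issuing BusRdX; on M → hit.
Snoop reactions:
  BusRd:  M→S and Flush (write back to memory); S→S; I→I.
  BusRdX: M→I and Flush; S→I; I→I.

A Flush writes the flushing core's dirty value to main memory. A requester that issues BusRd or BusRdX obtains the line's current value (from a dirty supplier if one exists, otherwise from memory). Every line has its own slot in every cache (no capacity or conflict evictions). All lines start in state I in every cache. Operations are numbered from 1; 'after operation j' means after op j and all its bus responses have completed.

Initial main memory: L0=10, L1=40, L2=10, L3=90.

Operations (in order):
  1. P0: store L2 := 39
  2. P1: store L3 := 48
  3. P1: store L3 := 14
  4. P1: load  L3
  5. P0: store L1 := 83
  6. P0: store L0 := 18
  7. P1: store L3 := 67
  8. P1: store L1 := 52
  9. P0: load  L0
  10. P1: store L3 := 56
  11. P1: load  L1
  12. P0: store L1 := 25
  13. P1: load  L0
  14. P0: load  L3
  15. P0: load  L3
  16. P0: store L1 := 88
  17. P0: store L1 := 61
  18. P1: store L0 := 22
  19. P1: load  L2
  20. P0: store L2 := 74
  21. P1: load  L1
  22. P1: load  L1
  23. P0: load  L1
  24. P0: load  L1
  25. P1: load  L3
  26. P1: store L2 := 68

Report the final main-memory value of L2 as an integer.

[1] P0: store L2 := 39 | P0:M(39), P1:I | bus: BusRdX
[2] P1: store L3 := 48 | P0:I, P1:M(48) | bus: BusRdX
[3] P1: store L3 := 14 | P0:I, P1:M(14) | bus: none
[4] P1: load  L3 | P0:I, P1:M(14) | bus: none
[5] P0: store L1 := 83 | P0:M(83), P1:I | bus: BusRdX
[6] P0: store L0 := 18 | P0:M(18), P1:I | bus: BusRdX
[7] P1: store L3 := 67 | P0:I, P1:M(67) | bus: none
[8] P1: store L1 := 52 | P0:I, P1:M(52) | bus: BusRdX,Flush
[9] P0: load  L0 | P0:M(18), P1:I | bus: none
[10] P1: store L3 := 56 | P0:I, P1:M(56) | bus: none
[11] P1: load  L1 | P0:I, P1:M(52) | bus: none
[12] P0: store L1 := 25 | P0:M(25), P1:I | bus: BusRdX,Flush
[13] P1: load  L0 | P0:S(18), P1:S(18) | bus: BusRd,Flush
[14] P0: load  L3 | P0:S(56), P1:S(56) | bus: BusRd,Flush
[15] P0: load  L3 | P0:S(56), P1:S(56) | bus: none
[16] P0: store L1 := 88 | P0:M(88), P1:I | bus: none
[17] P0: store L1 := 61 | P0:M(61), P1:I | bus: none
[18] P1: store L0 := 22 | P0:I, P1:M(22) | bus: BusRdX
[19] P1: load  L2 | P0:S(39), P1:S(39) | bus: BusRd,Flush
[20] P0: store L2 := 74 | P0:M(74), P1:I | bus: BusRdX
[21] P1: load  L1 | P0:S(61), P1:S(61) | bus: BusRd,Flush
[22] P1: load  L1 | P0:S(61), P1:S(61) | bus: none
[23] P0: load  L1 | P0:S(61), P1:S(61) | bus: none
[24] P0: load  L1 | P0:S(61), P1:S(61) | bus: none
[25] P1: load  L3 | P0:S(56), P1:S(56) | bus: none
[26] P1: store L2 := 68 | P0:I, P1:M(68) | bus: BusRdX,Flush

memory[L2] = 74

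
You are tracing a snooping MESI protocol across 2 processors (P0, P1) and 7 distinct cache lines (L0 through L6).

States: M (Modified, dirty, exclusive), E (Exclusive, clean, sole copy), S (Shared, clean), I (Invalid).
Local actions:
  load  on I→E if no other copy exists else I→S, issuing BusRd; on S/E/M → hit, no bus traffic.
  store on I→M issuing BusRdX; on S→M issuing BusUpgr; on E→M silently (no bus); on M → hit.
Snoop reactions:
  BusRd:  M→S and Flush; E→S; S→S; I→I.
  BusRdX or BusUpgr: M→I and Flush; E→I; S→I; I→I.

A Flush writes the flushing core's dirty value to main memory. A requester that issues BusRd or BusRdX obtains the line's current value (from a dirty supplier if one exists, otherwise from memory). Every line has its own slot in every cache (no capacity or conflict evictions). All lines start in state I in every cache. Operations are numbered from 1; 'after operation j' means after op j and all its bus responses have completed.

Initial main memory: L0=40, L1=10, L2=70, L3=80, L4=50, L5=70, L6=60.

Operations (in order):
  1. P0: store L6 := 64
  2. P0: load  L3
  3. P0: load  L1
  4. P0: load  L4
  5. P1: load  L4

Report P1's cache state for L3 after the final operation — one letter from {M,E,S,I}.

state = I

1. P0: store L6 := 64  bus=[BusRdX]  L6: P0=M P1=I  mem[L6]=60
2. P0: load  L3  bus=[BusRd]  L3: P0=E P1=I  mem[L3]=80
3. P0: load  L1  bus=[BusRd]  L1: P0=E P1=I  mem[L1]=10
4. P0: load  L4  bus=[BusRd]  L4: P0=E P1=I  mem[L4]=50
5. P1: load  L4  bus=[BusRd]  L4: P0=S P1=S  mem[L4]=50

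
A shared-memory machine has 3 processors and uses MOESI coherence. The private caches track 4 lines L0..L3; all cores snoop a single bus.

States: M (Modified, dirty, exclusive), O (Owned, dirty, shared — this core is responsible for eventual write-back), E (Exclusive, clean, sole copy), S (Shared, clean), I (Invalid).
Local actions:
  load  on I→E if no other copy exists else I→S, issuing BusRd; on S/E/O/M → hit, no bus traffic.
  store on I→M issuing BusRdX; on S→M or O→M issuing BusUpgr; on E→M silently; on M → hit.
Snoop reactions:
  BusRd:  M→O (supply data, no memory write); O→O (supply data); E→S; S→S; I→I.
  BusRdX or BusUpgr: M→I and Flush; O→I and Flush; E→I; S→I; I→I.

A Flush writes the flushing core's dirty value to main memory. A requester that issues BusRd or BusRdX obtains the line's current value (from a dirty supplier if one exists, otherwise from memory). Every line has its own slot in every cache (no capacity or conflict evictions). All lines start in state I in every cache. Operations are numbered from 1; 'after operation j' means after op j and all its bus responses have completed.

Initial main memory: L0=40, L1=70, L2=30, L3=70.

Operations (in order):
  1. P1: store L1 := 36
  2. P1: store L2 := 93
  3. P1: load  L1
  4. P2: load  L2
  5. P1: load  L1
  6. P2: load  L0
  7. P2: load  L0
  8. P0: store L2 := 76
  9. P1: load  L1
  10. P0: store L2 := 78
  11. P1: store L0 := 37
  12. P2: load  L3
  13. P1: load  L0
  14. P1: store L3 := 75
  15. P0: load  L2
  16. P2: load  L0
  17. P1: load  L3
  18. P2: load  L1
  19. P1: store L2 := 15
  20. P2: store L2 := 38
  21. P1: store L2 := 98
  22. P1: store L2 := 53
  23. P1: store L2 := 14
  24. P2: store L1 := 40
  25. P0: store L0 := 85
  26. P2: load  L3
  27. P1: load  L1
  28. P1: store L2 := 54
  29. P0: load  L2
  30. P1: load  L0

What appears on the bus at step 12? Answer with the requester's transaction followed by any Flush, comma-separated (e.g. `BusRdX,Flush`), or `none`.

bus = BusRd

1. P1: store L1 := 36  bus=[BusRdX]  L1: P0=I P1=M P2=I  mem[L1]=70
2. P1: store L2 := 93  bus=[BusRdX]  L2: P0=I P1=M P2=I  mem[L2]=30
3. P1: load  L1  bus=[-]  L1: P0=I P1=M P2=I  mem[L1]=70
4. P2: load  L2  bus=[BusRd]  L2: P0=I P1=O P2=S  mem[L2]=30
5. P1: load  L1  bus=[-]  L1: P0=I P1=M P2=I  mem[L1]=70
6. P2: load  L0  bus=[BusRd]  L0: P0=I P1=I P2=E  mem[L0]=40
7. P2: load  L0  bus=[-]  L0: P0=I P1=I P2=E  mem[L0]=40
8. P0: store L2 := 76  bus=[BusRdX,Flush]  L2: P0=M P1=I P2=I  mem[L2]=93
9. P1: load  L1  bus=[-]  L1: P0=I P1=M P2=I  mem[L1]=70
10. P0: store L2 := 78  bus=[-]  L2: P0=M P1=I P2=I  mem[L2]=93
11. P1: store L0 := 37  bus=[BusRdX]  L0: P0=I P1=M P2=I  mem[L0]=40
12. P2: load  L3  bus=[BusRd]  L3: P0=I P1=I P2=E  mem[L3]=70
13. P1: load  L0  bus=[-]  L0: P0=I P1=M P2=I  mem[L0]=40
14. P1: store L3 := 75  bus=[BusRdX]  L3: P0=I P1=M P2=I  mem[L3]=70
15. P0: load  L2  bus=[-]  L2: P0=M P1=I P2=I  mem[L2]=93
16. P2: load  L0  bus=[BusRd]  L0: P0=I P1=O P2=S  mem[L0]=40
17. P1: load  L3  bus=[-]  L3: P0=I P1=M P2=I  mem[L3]=70
18. P2: load  L1  bus=[BusRd]  L1: P0=I P1=O P2=S  mem[L1]=70
19. P1: store L2 := 15  bus=[BusRdX,Flush]  L2: P0=I P1=M P2=I  mem[L2]=78
20. P2: store L2 := 38  bus=[BusRdX,Flush]  L2: P0=I P1=I P2=M  mem[L2]=15
21. P1: store L2 := 98  bus=[BusRdX,Flush]  L2: P0=I P1=M P2=I  mem[L2]=38
22. P1: store L2 := 53  bus=[-]  L2: P0=I P1=M P2=I  mem[L2]=38
23. P1: store L2 := 14  bus=[-]  L2: P0=I P1=M P2=I  mem[L2]=38
24. P2: store L1 := 40  bus=[BusUpgr,Flush]  L1: P0=I P1=I P2=M  mem[L1]=36
25. P0: store L0 := 85  bus=[BusRdX,Flush]  L0: P0=M P1=I P2=I  mem[L0]=37
26. P2: load  L3  bus=[BusRd]  L3: P0=I P1=O P2=S  mem[L3]=70
27. P1: load  L1  bus=[BusRd]  L1: P0=I P1=S P2=O  mem[L1]=36
28. P1: store L2 := 54  bus=[-]  L2: P0=I P1=M P2=I  mem[L2]=38
29. P0: load  L2  bus=[BusRd]  L2: P0=S P1=O P2=I  mem[L2]=38
30. P1: load  L0  bus=[BusRd]  L0: P0=O P1=S P2=I  mem[L0]=37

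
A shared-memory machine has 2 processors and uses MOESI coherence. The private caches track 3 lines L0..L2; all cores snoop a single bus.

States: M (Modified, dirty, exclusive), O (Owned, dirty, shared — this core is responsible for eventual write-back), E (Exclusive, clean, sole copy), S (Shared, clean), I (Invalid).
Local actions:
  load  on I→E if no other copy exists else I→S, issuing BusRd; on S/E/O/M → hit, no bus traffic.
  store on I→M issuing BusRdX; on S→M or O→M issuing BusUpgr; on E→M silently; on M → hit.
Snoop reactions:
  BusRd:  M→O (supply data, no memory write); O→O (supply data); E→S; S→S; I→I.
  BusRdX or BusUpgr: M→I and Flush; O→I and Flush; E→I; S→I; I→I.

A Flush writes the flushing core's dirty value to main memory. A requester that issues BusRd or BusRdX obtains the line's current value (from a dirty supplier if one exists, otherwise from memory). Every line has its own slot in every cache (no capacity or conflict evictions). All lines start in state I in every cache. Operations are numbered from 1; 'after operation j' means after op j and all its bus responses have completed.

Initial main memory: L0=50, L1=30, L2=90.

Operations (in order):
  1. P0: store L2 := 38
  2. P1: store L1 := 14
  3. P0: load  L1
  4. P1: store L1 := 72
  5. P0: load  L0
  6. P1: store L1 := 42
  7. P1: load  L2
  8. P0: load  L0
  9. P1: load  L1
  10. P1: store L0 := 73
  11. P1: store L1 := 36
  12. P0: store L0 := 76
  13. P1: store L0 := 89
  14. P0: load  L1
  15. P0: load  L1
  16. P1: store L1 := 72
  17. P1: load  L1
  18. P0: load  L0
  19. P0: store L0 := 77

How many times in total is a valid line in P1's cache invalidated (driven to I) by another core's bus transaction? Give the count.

invalidations = 2

1. P0: store L2 := 38  bus=[BusRdX]  L2: P0=M P1=I  mem[L2]=90
2. P1: store L1 := 14  bus=[BusRdX]  L1: P0=I P1=M  mem[L1]=30
3. P0: load  L1  bus=[BusRd]  L1: P0=S P1=O  mem[L1]=30
4. P1: store L1 := 72  bus=[BusUpgr]  L1: P0=I P1=M  mem[L1]=30
5. P0: load  L0  bus=[BusRd]  L0: P0=E P1=I  mem[L0]=50
6. P1: store L1 := 42  bus=[-]  L1: P0=I P1=M  mem[L1]=30
7. P1: load  L2  bus=[BusRd]  L2: P0=O P1=S  mem[L2]=90
8. P0: load  L0  bus=[-]  L0: P0=E P1=I  mem[L0]=50
9. P1: load  L1  bus=[-]  L1: P0=I P1=M  mem[L1]=30
10. P1: store L0 := 73  bus=[BusRdX]  L0: P0=I P1=M  mem[L0]=50
11. P1: store L1 := 36  bus=[-]  L1: P0=I P1=M  mem[L1]=30
12. P0: store L0 := 76  bus=[BusRdX,Flush]  L0: P0=M P1=I  mem[L0]=73
13. P1: store L0 := 89  bus=[BusRdX,Flush]  L0: P0=I P1=M  mem[L0]=76
14. P0: load  L1  bus=[BusRd]  L1: P0=S P1=O  mem[L1]=30
15. P0: load  L1  bus=[-]  L1: P0=S P1=O  mem[L1]=30
16. P1: store L1 := 72  bus=[BusUpgr]  L1: P0=I P1=M  mem[L1]=30
17. P1: load  L1  bus=[-]  L1: P0=I P1=M  mem[L1]=30
18. P0: load  L0  bus=[BusRd]  L0: P0=S P1=O  mem[L0]=76
19. P0: store L0 := 77  bus=[BusUpgr,Flush]  L0: P0=M P1=I  mem[L0]=89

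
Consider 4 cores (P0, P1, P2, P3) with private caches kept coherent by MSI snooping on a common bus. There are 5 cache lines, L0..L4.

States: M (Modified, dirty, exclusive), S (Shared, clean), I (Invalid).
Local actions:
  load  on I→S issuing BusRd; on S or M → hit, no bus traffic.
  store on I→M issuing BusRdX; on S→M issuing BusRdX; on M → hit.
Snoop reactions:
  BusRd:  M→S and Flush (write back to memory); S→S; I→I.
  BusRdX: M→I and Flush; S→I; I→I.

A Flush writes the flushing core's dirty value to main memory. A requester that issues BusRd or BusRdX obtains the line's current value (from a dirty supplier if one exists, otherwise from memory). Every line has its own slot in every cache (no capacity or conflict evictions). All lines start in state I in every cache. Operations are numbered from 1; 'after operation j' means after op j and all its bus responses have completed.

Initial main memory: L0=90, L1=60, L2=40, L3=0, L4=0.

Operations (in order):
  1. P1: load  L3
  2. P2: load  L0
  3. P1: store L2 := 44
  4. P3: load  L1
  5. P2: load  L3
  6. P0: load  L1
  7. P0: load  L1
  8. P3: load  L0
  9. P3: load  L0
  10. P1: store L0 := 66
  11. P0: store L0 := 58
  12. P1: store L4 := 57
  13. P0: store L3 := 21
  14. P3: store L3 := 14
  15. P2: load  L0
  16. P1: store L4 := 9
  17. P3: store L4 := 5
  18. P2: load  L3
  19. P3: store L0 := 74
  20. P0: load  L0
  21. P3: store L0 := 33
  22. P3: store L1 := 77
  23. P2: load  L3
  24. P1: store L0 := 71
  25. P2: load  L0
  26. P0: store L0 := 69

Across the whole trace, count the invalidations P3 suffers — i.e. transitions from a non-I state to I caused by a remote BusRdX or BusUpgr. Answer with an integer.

invalidations = 2

  op1 P1: load  L3 → I/S/I/I on L3; bus BusRd; mem=0
  op2 P2: load  L0 → I/I/S/I on L0; bus BusRd; mem=90
  op3 P1: store L2 := 44 → I/M/I/I on L2; bus BusRdX; mem=40
  op4 P3: load  L1 → I/I/I/S on L1; bus BusRd; mem=60
  op5 P2: load  L3 → I/S/S/I on L3; bus BusRd; mem=0
  op6 P0: load  L1 → S/I/I/S on L1; bus BusRd; mem=60
  op7 P0: load  L1 → S/I/I/S on L1; bus (none); mem=60
  op8 P3: load  L0 → I/I/S/S on L0; bus BusRd; mem=90
  op9 P3: load  L0 → I/I/S/S on L0; bus (none); mem=90
  op10 P1: store L0 := 66 → I/M/I/I on L0; bus BusRdX; mem=90
  op11 P0: store L0 := 58 → M/I/I/I on L0; bus BusRdX Flush; mem=66
  op12 P1: store L4 := 57 → I/M/I/I on L4; bus BusRdX; mem=0
  op13 P0: store L3 := 21 → M/I/I/I on L3; bus BusRdX; mem=0
  op14 P3: store L3 := 14 → I/I/I/M on L3; bus BusRdX Flush; mem=21
  op15 P2: load  L0 → S/I/S/I on L0; bus BusRd Flush; mem=58
  op16 P1: store L4 := 9 → I/M/I/I on L4; bus (none); mem=0
  op17 P3: store L4 := 5 → I/I/I/M on L4; bus BusRdX Flush; mem=9
  op18 P2: load  L3 → I/I/S/S on L3; bus BusRd Flush; mem=14
  op19 P3: store L0 := 74 → I/I/I/M on L0; bus BusRdX; mem=58
  op20 P0: load  L0 → S/I/I/S on L0; bus BusRd Flush; mem=74
  op21 P3: store L0 := 33 → I/I/I/M on L0; bus BusRdX; mem=74
  op22 P3: store L1 := 77 → I/I/I/M on L1; bus BusRdX; mem=60
  op23 P2: load  L3 → I/I/S/S on L3; bus (none); mem=14
  op24 P1: store L0 := 71 → I/M/I/I on L0; bus BusRdX Flush; mem=33
  op25 P2: load  L0 → I/S/S/I on L0; bus BusRd Flush; mem=71
  op26 P0: store L0 := 69 → M/I/I/I on L0; bus BusRdX; mem=71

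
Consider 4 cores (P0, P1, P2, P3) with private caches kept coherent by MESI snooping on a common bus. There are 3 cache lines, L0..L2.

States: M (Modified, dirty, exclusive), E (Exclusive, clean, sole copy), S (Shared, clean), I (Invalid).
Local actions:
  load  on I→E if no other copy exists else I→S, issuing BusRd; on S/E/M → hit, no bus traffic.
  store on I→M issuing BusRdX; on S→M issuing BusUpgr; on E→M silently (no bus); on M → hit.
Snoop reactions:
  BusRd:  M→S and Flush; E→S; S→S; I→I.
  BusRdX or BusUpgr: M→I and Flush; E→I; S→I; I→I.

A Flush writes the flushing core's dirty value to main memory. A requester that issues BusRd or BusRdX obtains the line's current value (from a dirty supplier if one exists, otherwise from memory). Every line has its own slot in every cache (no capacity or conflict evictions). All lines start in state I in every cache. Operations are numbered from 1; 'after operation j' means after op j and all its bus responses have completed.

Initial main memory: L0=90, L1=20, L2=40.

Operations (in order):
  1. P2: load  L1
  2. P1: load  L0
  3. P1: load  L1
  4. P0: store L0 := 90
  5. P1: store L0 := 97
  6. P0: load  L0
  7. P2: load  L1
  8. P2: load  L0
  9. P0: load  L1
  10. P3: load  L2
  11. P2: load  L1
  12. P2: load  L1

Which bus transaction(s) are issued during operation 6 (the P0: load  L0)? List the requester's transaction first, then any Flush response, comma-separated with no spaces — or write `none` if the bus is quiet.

bus = BusRd,Flush

  op1 P2: load  L1 → I/I/E/I on L1; bus BusRd; mem=20
  op2 P1: load  L0 → I/E/I/I on L0; bus BusRd; mem=90
  op3 P1: load  L1 → I/S/S/I on L1; bus BusRd; mem=20
  op4 P0: store L0 := 90 → M/I/I/I on L0; bus BusRdX; mem=90
  op5 P1: store L0 := 97 → I/M/I/I on L0; bus BusRdX Flush; mem=90
  op6 P0: load  L0 → S/S/I/I on L0; bus BusRd Flush; mem=97
  op7 P2: load  L1 → I/S/S/I on L1; bus (none); mem=20
  op8 P2: load  L0 → S/S/S/I on L0; bus BusRd; mem=97
  op9 P0: load  L1 → S/S/S/I on L1; bus BusRd; mem=20
  op10 P3: load  L2 → I/I/I/E on L2; bus BusRd; mem=40
  op11 P2: load  L1 → S/S/S/I on L1; bus (none); mem=20
  op12 P2: load  L1 → S/S/S/I on L1; bus (none); mem=20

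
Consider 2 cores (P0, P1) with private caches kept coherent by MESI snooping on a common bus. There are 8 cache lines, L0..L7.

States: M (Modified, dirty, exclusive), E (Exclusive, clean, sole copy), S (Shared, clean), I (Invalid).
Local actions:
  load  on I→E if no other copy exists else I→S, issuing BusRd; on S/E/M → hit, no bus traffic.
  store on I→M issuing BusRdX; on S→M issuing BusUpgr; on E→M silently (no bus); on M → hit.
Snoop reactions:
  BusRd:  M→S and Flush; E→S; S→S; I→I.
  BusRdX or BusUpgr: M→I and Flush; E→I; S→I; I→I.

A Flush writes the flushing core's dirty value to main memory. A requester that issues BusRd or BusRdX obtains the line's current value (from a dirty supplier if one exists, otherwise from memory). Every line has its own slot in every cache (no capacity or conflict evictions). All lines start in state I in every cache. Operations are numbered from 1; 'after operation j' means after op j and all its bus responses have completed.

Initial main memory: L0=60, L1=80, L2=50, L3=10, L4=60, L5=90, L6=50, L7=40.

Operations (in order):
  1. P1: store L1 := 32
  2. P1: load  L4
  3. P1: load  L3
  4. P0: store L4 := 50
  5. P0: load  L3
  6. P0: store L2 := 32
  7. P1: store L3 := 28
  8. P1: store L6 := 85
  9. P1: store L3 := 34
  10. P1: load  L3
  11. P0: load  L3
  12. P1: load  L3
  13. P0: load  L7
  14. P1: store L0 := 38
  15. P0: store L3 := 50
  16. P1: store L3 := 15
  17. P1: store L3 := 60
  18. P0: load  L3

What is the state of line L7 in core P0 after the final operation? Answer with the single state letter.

1. P1: store L1 := 32  bus=[BusRdX]  L1: P0=I P1=M  mem[L1]=80
2. P1: load  L4  bus=[BusRd]  L4: P0=I P1=E  mem[L4]=60
3. P1: load  L3  bus=[BusRd]  L3: P0=I P1=E  mem[L3]=10
4. P0: store L4 := 50  bus=[BusRdX]  L4: P0=M P1=I  mem[L4]=60
5. P0: load  L3  bus=[BusRd]  L3: P0=S P1=S  mem[L3]=10
6. P0: store L2 := 32  bus=[BusRdX]  L2: P0=M P1=I  mem[L2]=50
7. P1: store L3 := 28  bus=[BusUpgr]  L3: P0=I P1=M  mem[L3]=10
8. P1: store L6 := 85  bus=[BusRdX]  L6: P0=I P1=M  mem[L6]=50
9. P1: store L3 := 34  bus=[-]  L3: P0=I P1=M  mem[L3]=10
10. P1: load  L3  bus=[-]  L3: P0=I P1=M  mem[L3]=10
11. P0: load  L3  bus=[BusRd,Flush]  L3: P0=S P1=S  mem[L3]=34
12. P1: load  L3  bus=[-]  L3: P0=S P1=S  mem[L3]=34
13. P0: load  L7  bus=[BusRd]  L7: P0=E P1=I  mem[L7]=40
14. P1: store L0 := 38  bus=[BusRdX]  L0: P0=I P1=M  mem[L0]=60
15. P0: store L3 := 50  bus=[BusUpgr]  L3: P0=M P1=I  mem[L3]=34
16. P1: store L3 := 15  bus=[BusRdX,Flush]  L3: P0=I P1=M  mem[L3]=50
17. P1: store L3 := 60  bus=[-]  L3: P0=I P1=M  mem[L3]=50
18. P0: load  L3  bus=[BusRd,Flush]  L3: P0=S P1=S  mem[L3]=60

state = E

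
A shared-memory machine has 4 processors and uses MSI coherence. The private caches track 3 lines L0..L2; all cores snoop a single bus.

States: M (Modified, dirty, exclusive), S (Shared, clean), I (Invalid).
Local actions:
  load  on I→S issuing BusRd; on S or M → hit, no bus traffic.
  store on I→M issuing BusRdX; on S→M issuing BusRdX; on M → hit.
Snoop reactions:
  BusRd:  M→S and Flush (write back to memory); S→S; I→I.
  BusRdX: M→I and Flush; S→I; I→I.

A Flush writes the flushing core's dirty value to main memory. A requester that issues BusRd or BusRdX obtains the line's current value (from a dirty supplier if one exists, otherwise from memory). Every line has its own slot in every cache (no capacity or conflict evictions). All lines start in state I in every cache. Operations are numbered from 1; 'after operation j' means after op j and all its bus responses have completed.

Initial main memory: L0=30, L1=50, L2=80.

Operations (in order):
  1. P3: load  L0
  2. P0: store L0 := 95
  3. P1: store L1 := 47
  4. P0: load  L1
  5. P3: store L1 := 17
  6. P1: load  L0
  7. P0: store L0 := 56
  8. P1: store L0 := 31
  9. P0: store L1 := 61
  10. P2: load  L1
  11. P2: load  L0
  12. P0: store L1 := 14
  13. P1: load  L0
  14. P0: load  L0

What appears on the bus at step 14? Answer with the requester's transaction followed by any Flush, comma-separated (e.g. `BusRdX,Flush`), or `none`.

bus = BusRd

1. P3: load  L0  bus=[BusRd]  L0: P0=I P1=I P2=I P3=S  mem[L0]=30
2. P0: store L0 := 95  bus=[BusRdX]  L0: P0=M P1=I P2=I P3=I  mem[L0]=30
3. P1: store L1 := 47  bus=[BusRdX]  L1: P0=I P1=M P2=I P3=I  mem[L1]=50
4. P0: load  L1  bus=[BusRd,Flush]  L1: P0=S P1=S P2=I P3=I  mem[L1]=47
5. P3: store L1 := 17  bus=[BusRdX]  L1: P0=I P1=I P2=I P3=M  mem[L1]=47
6. P1: load  L0  bus=[BusRd,Flush]  L0: P0=S P1=S P2=I P3=I  mem[L0]=95
7. P0: store L0 := 56  bus=[BusRdX]  L0: P0=M P1=I P2=I P3=I  mem[L0]=95
8. P1: store L0 := 31  bus=[BusRdX,Flush]  L0: P0=I P1=M P2=I P3=I  mem[L0]=56
9. P0: store L1 := 61  bus=[BusRdX,Flush]  L1: P0=M P1=I P2=I P3=I  mem[L1]=17
10. P2: load  L1  bus=[BusRd,Flush]  L1: P0=S P1=I P2=S P3=I  mem[L1]=61
11. P2: load  L0  bus=[BusRd,Flush]  L0: P0=I P1=S P2=S P3=I  mem[L0]=31
12. P0: store L1 := 14  bus=[BusRdX]  L1: P0=M P1=I P2=I P3=I  mem[L1]=61
13. P1: load  L0  bus=[-]  L0: P0=I P1=S P2=S P3=I  mem[L0]=31
14. P0: load  L0  bus=[BusRd]  L0: P0=S P1=S P2=S P3=I  mem[L0]=31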